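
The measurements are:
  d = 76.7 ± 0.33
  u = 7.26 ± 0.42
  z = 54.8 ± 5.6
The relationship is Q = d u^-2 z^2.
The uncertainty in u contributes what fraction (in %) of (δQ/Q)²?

(δQ/Q)² = (1·δd/d)² + (-2·δu/u)² + (2·δz/z)²
  d term: (1×0.00430)² = 1.85e-05
  u term: (-2×0.0579)² = 0.0134
  z term: (2×0.102)² = 0.0418
Total = 0.0552. Share from u = 0.0134/0.0552 = 0.243.

24.3%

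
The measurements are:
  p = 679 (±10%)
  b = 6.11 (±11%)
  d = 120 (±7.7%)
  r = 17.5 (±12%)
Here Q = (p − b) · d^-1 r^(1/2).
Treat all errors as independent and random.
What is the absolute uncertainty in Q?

Let u = p − b = 673. δu = √(δp² + δb²) = √(4610 + 0.452) = 67.9, so δu/u = 0.101.
Q is then a monomial in u, d, r:
δQ/Q = √((δu/u)² + (-1·δd/d)² + (½·δr/r)²) = √(0.0102 + 0.00593 + 0.00360) = 0.140
Q = 23.5, so δQ = 0.140 × 23.5 = 3.29.

3.29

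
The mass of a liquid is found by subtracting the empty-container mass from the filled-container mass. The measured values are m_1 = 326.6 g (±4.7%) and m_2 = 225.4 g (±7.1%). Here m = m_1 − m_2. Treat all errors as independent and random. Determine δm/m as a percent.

Each term contributes (cᵢ δxᵢ)² to (δm)²:
  (δm_1)² = 236;  (δm_2)² = 256
δm = √(492) = 22.2 g
m = 101.2 g, so δm/m = 22.2/101.2 = 0.219.

21.9%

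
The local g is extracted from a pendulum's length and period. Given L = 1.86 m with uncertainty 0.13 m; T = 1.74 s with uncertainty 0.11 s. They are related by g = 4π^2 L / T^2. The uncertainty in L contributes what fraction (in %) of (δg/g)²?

23.4%

(δg/g)² = (1·δL/L)² + (-2·δT/T)²
  L term: (1×0.0699)² = 0.00488
  T term: (-2×0.0632)² = 0.0160
Total = 0.0209. Share from L = 0.00488/0.0209 = 0.234.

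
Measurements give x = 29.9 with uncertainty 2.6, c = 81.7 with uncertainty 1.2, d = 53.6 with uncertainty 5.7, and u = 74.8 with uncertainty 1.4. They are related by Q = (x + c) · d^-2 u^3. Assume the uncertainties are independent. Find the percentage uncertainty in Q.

Let w = x + c = 112. δw = √(δx² + δc²) = √(6.76 + 1.44) = 2.86, so δw/w = 0.0257.
Q is then a monomial in w, d, u:
δQ/Q = √((δw/w)² + (-2·δd/d)² + (3·δu/u)²) = √(0.000658 + 0.0452 + 0.00315) = 0.221

22.1%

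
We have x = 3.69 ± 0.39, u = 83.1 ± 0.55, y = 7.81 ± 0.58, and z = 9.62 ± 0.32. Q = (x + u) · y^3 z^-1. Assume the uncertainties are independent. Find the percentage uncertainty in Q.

22.5%

Let w = x + u = 86.8. δw = √(δx² + δu²) = √(0.152 + 0.303) = 0.674, so δw/w = 0.00777.
Q is then a monomial in w, y, z:
δQ/Q = √((δw/w)² + (3·δy/y)² + (-1·δz/z)²) = √(6.04e-05 + 0.0496 + 0.00111) = 0.225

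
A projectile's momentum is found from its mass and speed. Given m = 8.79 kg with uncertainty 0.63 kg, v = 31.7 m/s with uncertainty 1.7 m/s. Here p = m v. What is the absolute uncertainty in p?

Products/powers → add relative errors in quadrature, weighted by exponent:
  (1·δm/m)² = (1×0.0717)² = 0.00514;  (1·δv/v)² = (1×0.0536)² = 0.00288
δp/p = √(0.00801) = 0.0895
p = 279 kg·m/s, so δp = 0.0895 × 279 = 24.9 kg·m/s.

24.9 kg·m/s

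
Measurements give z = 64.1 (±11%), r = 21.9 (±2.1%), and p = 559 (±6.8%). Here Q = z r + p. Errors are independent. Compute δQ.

162

Let w = z·r = 1400. δw/w = √((1·δz/z)² + (1·δr/r)²) = √(0.0121 + 0.000441) = 0.112, so δw = 157.
Q = w + p: δQ = √(δw² + δp²) = √(24700 + 1440) = 162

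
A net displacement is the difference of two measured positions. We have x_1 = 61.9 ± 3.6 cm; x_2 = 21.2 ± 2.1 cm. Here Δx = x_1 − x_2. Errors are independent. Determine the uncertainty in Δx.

4.17 cm

Δx is a linear combination, so absolute uncertainties add in quadrature:
  (δx_1)² = 13.0;  (δx_2)² = 4.41
δΔx = √(17.4) = 4.17 cm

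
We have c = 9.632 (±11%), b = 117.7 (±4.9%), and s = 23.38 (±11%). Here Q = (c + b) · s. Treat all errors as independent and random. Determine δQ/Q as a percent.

Let u = c + b = 127.3. δu = √(δc² + δb²) = √(1.12 + 33.3) = 5.86, so δu/u = 0.0461.
Q is then a monomial in u, s:
δQ/Q = √((δu/u)² + (1·δs/s)²) = √(0.00212 + 0.0121) = 0.119

11.9%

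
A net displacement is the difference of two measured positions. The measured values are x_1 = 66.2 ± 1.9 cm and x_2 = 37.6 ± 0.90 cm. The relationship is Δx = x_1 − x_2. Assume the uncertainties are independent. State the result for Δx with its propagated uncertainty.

28.6 ± 2.10 cm

Absolute uncertainties add in quadrature for a linear combination:
  (δx_1)² = 3.61;  (δx_2)² = 0.810
δΔx = √(4.42) = 2.10 cm
Δx = 28.6 cm.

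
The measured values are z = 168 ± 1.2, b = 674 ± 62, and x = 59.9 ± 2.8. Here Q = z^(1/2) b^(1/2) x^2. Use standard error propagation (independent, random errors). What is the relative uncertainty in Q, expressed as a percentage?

10.4%

Since Q is a product/quotient, work with relative uncertainties:
  (½·δz/z)² = (0.5×0.00714)² = 1.28e-05;  (½·δb/b)² = (0.5×0.0920)² = 0.00212;  (2·δx/x)² = (2×0.0467)² = 0.00874
δQ/Q = √(0.0109) = 0.104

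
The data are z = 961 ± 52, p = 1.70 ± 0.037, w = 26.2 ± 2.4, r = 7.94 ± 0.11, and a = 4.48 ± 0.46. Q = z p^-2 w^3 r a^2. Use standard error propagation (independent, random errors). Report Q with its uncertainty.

(9.53 ± 3.34) × 10^8

Since Q is a product/quotient, work with relative uncertainties:
  (1·δz/z)² = (1×0.0541)² = 0.00293;  (-2·δp/p)² = (-2×0.0218)² = 0.00189;  (3·δw/w)² = (3×0.0916)² = 0.0755;  (1·δr/r)² = (1×0.0139)² = 0.000192;  (2·δa/a)² = (2×0.103)² = 0.0422
δQ/Q = √(0.123) = 0.350
Q = 9.53e+08, so δQ = 0.350 × 9.53e+08 = 3.34e+08.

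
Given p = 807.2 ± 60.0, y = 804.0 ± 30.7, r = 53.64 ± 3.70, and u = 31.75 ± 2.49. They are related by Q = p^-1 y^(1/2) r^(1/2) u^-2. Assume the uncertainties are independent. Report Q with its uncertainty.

(2.552 ± 0.454) × 10^-4

Each factor contributes (exponent × relative error)² to (δQ/Q)²:
  (-1·δp/p)² = (-1×0.0743)² = 0.00553;  (½·δy/y)² = (0.5×0.0382)² = 0.000365;  (½·δr/r)² = (0.5×0.0690)² = 0.00119;  (-2·δu/u)² = (-2×0.0784)² = 0.0246
δQ/Q = √(0.0317) = 0.178
Q = 0.0002552, so δQ = 0.178 × 0.0002552 = 4.54e-05.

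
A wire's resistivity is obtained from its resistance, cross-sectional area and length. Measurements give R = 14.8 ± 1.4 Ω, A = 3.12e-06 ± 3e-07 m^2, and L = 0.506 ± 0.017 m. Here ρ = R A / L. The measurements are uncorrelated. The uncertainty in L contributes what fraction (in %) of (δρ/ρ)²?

5.84%

(δρ/ρ)² = (1·δR/R)² + (1·δA/A)² + (-1·δL/L)²
  R term: (1×0.0946)² = 0.00895
  A term: (1×0.0962)² = 0.00925
  L term: (-1×0.0336)² = 0.00113
Total = 0.0193. Share from L = 0.00113/0.0193 = 0.0584.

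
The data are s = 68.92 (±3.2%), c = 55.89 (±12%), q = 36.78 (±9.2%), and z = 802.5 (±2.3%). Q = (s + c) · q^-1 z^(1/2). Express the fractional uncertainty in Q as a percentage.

Let u = s + c = 124.8. δu = √(δs² + δc²) = √(4.86 + 45.0) = 7.06, so δu/u = 0.0566.
Q is then a monomial in u, q, z:
δQ/Q = √((δu/u)² + (-1·δq/q)² + (½·δz/z)²) = √(0.00320 + 0.00846 + 0.000132) = 0.109

10.9%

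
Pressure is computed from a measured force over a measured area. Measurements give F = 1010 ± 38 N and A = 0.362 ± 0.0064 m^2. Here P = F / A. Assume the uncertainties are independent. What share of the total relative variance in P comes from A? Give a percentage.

18.1%

(δP/P)² = (1·δF/F)² + (-1·δA/A)²
  F term: (1×0.0376)² = 0.00142
  A term: (-1×0.0177)² = 0.000313
Total = 0.00173. Share from A = 0.000313/0.00173 = 0.181.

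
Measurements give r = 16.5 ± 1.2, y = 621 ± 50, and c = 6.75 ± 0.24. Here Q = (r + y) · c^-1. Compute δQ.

8.13

Let u = r + y = 638. δu = √(δr² + δy²) = √(1.44 + 2500) = 50.0, so δu/u = 0.0785.
Q is then a monomial in u, c:
δQ/Q = √((δu/u)² + (-1·δc/c)²) = √(0.00616 + 0.00126) = 0.0861
Q = 94.4, so δQ = 0.0861 × 94.4 = 8.13.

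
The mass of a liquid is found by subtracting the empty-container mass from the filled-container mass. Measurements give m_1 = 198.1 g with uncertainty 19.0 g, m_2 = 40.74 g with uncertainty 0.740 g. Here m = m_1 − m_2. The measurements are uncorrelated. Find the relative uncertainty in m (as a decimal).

Sums and differences: (δm)² = Σ (cᵢ δxᵢ)².
  (δm_1)² = 361;  (δm_2)² = 0.548
δm = √(362) = 19.0 g
m = 157.4 g, so δm/m = 19.0/157.4 = 0.121.

0.121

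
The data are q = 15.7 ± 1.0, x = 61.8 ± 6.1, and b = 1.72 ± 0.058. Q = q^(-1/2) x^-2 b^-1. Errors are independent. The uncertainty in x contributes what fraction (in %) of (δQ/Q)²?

(δQ/Q)² = (−½·δq/q)² + (-2·δx/x)² + (-1·δb/b)²
  q term: (-0.5×0.0637)² = 0.00101
  x term: (-2×0.0987)² = 0.0390
  b term: (-1×0.0337)² = 0.00114
Total = 0.0411. Share from x = 0.0390/0.0411 = 0.948.

94.8%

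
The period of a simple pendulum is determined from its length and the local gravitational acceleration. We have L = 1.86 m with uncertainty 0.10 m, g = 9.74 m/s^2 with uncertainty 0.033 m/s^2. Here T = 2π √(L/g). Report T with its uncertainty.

2.75 ± 0.0740 s

For a monomial T ∝ L^(1/2), g^(-1/2), fractional errors add in quadrature:
  (½·δL/L)² = (0.5×0.0538)² = 0.000723;  (−½·δg/g)² = (-0.5×0.00339)² = 2.87e-06
δT/T = √(0.000725) = 0.0269
T = 2.75 s, so δT = 0.0269 × 2.75 = 0.0740 s.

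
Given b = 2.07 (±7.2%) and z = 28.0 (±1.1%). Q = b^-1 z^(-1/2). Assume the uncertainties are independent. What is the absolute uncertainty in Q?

0.00659

Q is a product of powers, so relative uncertainties combine in quadrature:
  (-1·δb/b)² = (-1×0.0720)² = 0.00518;  (−½·δz/z)² = (-0.5×0.0110)² = 3.03e-05
δQ/Q = √(0.00521) = 0.0722
Q = 0.0913, so δQ = 0.0722 × 0.0913 = 0.00659.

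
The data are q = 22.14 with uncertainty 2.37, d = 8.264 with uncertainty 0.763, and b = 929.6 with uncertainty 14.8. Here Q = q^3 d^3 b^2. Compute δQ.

Relative error in a monomial: (δQ/Q)² = Σ (nᵢ · δxᵢ/xᵢ)².
  (3·δq/q)² = (3×0.107)² = 0.103;  (3·δd/d)² = (3×0.0923)² = 0.0767;  (2·δb/b)² = (2×0.0159)² = 0.00101
δQ/Q = √(0.181) = 0.425
Q = 5.293e+12, so δQ = 0.425 × 5.293e+12 = 2.25e+12.

2.25e+12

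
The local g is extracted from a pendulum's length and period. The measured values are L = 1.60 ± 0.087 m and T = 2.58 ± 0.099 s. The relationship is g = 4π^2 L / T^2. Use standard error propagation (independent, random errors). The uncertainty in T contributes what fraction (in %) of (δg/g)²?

66.6%

(δg/g)² = (1·δL/L)² + (-2·δT/T)²
  L term: (1×0.0544)² = 0.00296
  T term: (-2×0.0384)² = 0.00589
Total = 0.00885. Share from T = 0.00589/0.00885 = 0.666.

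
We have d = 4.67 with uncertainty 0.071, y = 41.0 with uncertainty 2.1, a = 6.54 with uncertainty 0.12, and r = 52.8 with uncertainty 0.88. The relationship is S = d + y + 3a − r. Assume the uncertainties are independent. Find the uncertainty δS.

2.31

Sums and differences: (δS)² = Σ (cᵢ δxᵢ)².
  (δd)² = 0.00504;  (δy)² = 4.41;  (3·δa)² = 0.130;  (δr)² = 0.774
δS = √(5.32) = 2.31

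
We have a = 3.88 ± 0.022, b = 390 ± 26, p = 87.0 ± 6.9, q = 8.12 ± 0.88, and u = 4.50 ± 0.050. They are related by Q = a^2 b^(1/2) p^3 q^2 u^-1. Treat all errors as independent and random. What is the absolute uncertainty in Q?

Relative error in a monomial: (δQ/Q)² = Σ (nᵢ · δxᵢ/xᵢ)².
  (2·δa/a)² = (2×0.00567)² = 0.000129;  (½·δb/b)² = (0.5×0.0667)² = 0.00111;  (3·δp/p)² = (3×0.0793)² = 0.0566;  (2·δq/q)² = (2×0.108)² = 0.0470;  (-1·δu/u)² = (-1×0.0111)² = 0.000123
δQ/Q = √(0.105) = 0.324
Q = 2.87e+09, so δQ = 0.324 × 2.87e+09 = 9.29e+08.

9.29e+08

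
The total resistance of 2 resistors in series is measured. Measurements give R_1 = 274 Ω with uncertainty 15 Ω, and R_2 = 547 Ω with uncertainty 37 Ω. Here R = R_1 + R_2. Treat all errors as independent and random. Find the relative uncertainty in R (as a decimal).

Each term contributes (cᵢ δxᵢ)² to (δR)²:
  (δR_1)² = 225;  (δR_2)² = 1370
δR = √(1590) = 39.9 Ω
R = 821 Ω, so δR/R = 39.9/821 = 0.0486.

0.0486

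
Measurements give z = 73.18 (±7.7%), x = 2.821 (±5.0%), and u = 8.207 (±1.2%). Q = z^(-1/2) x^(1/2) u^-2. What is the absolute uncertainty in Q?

0.000151

Since Q is a product/quotient, work with relative uncertainties:
  (−½·δz/z)² = (-0.5×0.0770)² = 0.00148;  (½·δx/x)² = (0.5×0.0500)² = 0.000625;  (-2·δu/u)² = (-2×0.0120)² = 0.000576
δQ/Q = √(0.00268) = 0.0518
Q = 0.002915, so δQ = 0.0518 × 0.002915 = 0.000151.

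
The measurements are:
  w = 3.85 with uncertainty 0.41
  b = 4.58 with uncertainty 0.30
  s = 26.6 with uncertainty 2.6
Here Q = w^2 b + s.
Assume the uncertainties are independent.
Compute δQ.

15.3

Let p = w^2·b = 67.9. δp/p = √((2·δw/w)² + (1·δb/b)²) = √(0.0454 + 0.00429) = 0.223, so δp = 15.1.
Q = p + s: δQ = √(δp² + δs²) = √(229 + 6.76) = 15.3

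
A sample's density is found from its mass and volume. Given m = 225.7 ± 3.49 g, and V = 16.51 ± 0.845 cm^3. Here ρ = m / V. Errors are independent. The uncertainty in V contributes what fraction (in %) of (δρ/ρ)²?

91.6%

(δρ/ρ)² = (1·δm/m)² + (-1·δV/V)²
  m term: (1×0.0155)² = 0.000239
  V term: (-1×0.0512)² = 0.00262
Total = 0.00286. Share from V = 0.00262/0.00286 = 0.916.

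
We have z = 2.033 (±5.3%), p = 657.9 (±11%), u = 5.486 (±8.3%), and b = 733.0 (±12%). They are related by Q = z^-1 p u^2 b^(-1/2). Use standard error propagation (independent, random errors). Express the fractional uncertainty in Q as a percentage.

21.5%

Each factor contributes (exponent × relative error)² to (δQ/Q)²:
  (-1·δz/z)² = (-1×0.0530)² = 0.00281;  (1·δp/p)² = (1×0.110)² = 0.0121;  (2·δu/u)² = (2×0.0830)² = 0.0276;  (−½·δb/b)² = (-0.5×0.120)² = 0.00360
δQ/Q = √(0.0461) = 0.215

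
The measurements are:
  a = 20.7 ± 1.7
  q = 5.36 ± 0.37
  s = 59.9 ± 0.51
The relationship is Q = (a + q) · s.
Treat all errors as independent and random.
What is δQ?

105

Let u = a + q = 26.1. δu = √(δa² + δq²) = √(2.89 + 0.137) = 1.74, so δu/u = 0.0668.
Q is then a monomial in u, s:
δQ/Q = √((δu/u)² + (1·δs/s)²) = √(0.00446 + 7.25e-05) = 0.0673
Q = 1560, so δQ = 0.0673 × 1560 = 105.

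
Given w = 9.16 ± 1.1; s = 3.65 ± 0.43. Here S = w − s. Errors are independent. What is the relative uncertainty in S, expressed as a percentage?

21.4%

Absolute uncertainties add in quadrature for a linear combination:
  (δw)² = 1.21;  (δs)² = 0.185
δS = √(1.39) = 1.18
S = 5.51, so δS/S = 1.18/5.51 = 0.214.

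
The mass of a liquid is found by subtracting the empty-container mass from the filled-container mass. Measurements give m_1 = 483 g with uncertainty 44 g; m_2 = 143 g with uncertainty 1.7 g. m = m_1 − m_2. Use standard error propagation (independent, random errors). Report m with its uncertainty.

Absolute uncertainties add in quadrature for a linear combination:
  (δm_1)² = 1940;  (δm_2)² = 2.89
δm = √(1940) = 44.0 g
m = 340 g.

340 ± 44.0 g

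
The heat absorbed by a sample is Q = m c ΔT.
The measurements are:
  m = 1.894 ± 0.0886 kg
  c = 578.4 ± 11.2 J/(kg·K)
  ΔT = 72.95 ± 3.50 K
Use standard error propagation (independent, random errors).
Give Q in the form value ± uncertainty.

79920 ± 5570 J

Relative error in a monomial: (δQ/Q)² = Σ (nᵢ · δxᵢ/xᵢ)².
  (1·δm/m)² = (1×0.0468)² = 0.00219;  (1·δc/c)² = (1×0.0194)² = 0.000375;  (1·δΔT/ΔT)² = (1×0.0480)² = 0.00230
δQ/Q = √(0.00487) = 0.0698
Q = 79920 J, so δQ = 0.0698 × 79920 = 5570 J.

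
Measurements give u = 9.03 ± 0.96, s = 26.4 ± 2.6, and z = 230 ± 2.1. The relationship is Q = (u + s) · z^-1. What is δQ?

Let w = u + s = 35.4. δw = √(δu² + δs²) = √(0.922 + 6.76) = 2.77, so δw/w = 0.0782.
Q is then a monomial in w, z:
δQ/Q = √((δw/w)² + (-1·δz/z)²) = √(0.00612 + 8.34e-05) = 0.0788
Q = 0.154, so δQ = 0.0788 × 0.154 = 0.0121.

0.0121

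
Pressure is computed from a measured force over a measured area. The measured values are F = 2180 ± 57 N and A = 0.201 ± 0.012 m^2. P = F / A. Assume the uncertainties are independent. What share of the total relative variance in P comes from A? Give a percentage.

(δP/P)² = (1·δF/F)² + (-1·δA/A)²
  F term: (1×0.0261)² = 0.000684
  A term: (-1×0.0597)² = 0.00356
Total = 0.00425. Share from A = 0.00356/0.00425 = 0.839.

83.9%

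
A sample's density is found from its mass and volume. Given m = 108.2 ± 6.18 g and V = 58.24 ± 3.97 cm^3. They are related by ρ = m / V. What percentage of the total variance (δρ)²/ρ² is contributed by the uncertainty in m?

41.2%

(δρ/ρ)² = (1·δm/m)² + (-1·δV/V)²
  m term: (1×0.0571)² = 0.00326
  V term: (-1×0.0682)² = 0.00465
Total = 0.00791. Share from m = 0.00326/0.00791 = 0.412.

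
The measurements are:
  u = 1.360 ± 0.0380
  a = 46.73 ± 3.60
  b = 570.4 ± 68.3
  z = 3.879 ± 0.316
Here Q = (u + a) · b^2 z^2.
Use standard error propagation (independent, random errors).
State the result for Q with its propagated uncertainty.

(2.354 ± 0.704) × 10^8

Let w = u + a = 48.09. δw = √(δu² + δa²) = √(0.00144 + 13.0) = 3.60, so δw/w = 0.0749.
Q is then a monomial in w, b, z:
δQ/Q = √((δw/w)² + (2·δb/b)² + (2·δz/z)²) = √(0.00560 + 0.0574 + 0.0265) = 0.299
Q = 2.354e+08, so δQ = 0.299 × 2.354e+08 = 7.04e+07.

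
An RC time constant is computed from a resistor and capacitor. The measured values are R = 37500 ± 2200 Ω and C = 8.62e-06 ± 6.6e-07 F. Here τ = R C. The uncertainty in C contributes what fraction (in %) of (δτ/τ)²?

(δτ/τ)² = (1·δR/R)² + (1·δC/C)²
  R term: (1×0.0587)² = 0.00344
  C term: (1×0.0766)² = 0.00586
Total = 0.00930. Share from C = 0.00586/0.00930 = 0.630.

63.0%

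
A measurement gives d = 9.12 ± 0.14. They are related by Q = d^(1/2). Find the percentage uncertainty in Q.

0.768%

Q is a product of powers, so relative uncertainties combine in quadrature:
  (½·δd/d)² = (0.5×0.0154)² = 5.89e-05
δQ/Q = √(5.89e-05) = 0.00768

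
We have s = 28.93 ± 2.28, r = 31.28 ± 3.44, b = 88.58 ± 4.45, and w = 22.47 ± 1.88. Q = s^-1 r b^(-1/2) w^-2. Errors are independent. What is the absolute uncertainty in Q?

4.93e-05

Q is a product of powers, so relative uncertainties combine in quadrature:
  (-1·δs/s)² = (-1×0.0788)² = 0.00621;  (1·δr/r)² = (1×0.110)² = 0.0121;  (−½·δb/b)² = (-0.5×0.0502)² = 0.000631;  (-2·δw/w)² = (-2×0.0837)² = 0.0280
δQ/Q = √(0.0469) = 0.217
Q = 0.0002275, so δQ = 0.217 × 0.0002275 = 4.93e-05.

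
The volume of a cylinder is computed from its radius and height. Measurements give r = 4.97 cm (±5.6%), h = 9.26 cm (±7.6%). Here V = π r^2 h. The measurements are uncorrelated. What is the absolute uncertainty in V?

V is a product of powers, so relative uncertainties combine in quadrature:
  (2·δr/r)² = (2×0.0560)² = 0.0125;  (1·δh/h)² = (1×0.0760)² = 0.00578
δV/V = √(0.0183) = 0.135
V = 719 cm^3, so δV = 0.135 × 719 = 97.3 cm^3.

97.3 cm^3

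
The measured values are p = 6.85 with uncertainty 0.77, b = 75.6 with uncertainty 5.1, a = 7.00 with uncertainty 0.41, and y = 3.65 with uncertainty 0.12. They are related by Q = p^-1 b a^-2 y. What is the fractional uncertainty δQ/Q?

For a monomial Q ∝ p^-1, b, a^-2, y, fractional errors add in quadrature:
  (-1·δp/p)² = (-1×0.112)² = 0.0126;  (1·δb/b)² = (1×0.0675)² = 0.00455;  (-2·δa/a)² = (-2×0.0586)² = 0.0137;  (1·δy/y)² = (1×0.0329)² = 0.00108
δQ/Q = √(0.0320) = 0.179

0.179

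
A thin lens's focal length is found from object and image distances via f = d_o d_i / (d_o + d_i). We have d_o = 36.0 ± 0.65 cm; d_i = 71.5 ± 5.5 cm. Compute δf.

∂f/∂d_o = (d_i/(d_o+d_i))² = 0.442;  ∂f/∂d_i = (d_o/(d_o+d_i))² = 0.112
δf = √((∂f/∂d_o · δd_o)² + (∂f/∂d_i · δd_i)²) = √(0.0827 + 0.380) = 0.681 cm

0.681 cm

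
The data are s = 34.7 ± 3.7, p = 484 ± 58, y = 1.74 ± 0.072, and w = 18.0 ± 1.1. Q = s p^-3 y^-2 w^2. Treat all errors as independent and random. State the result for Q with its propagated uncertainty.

Each factor contributes (exponent × relative error)² to (δQ/Q)²:
  (1·δs/s)² = (1×0.107)² = 0.0114;  (-3·δp/p)² = (-3×0.120)² = 0.129;  (-2·δy/y)² = (-2×0.0414)² = 0.00685;  (2·δw/w)² = (2×0.0611)² = 0.0149
δQ/Q = √(0.162) = 0.403
Q = 3.28e-05, so δQ = 0.403 × 3.28e-05 = 1.32e-05.

(3.28 ± 1.32) × 10^-5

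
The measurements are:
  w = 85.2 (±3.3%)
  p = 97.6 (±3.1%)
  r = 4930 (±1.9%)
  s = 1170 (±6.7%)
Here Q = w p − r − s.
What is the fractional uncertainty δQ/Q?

0.179

Let h = w·p = 8320. δh/h = √((1·δw/w)² + (1·δp/p)²) = √(0.00109 + 0.000961) = 0.0453, so δh = 377.
Q = h − r − s: δQ = √(δh² + δr² + δs²) = √(1.42e+05 + 8770 + 6140) = 396
Q = 2220, so δQ/Q = 396/2220 = 0.179.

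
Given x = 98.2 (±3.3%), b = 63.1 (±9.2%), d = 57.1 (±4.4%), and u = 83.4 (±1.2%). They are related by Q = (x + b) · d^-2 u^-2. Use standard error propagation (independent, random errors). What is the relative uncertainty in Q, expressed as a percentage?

Let w = x + b = 161. δw = √(δx² + δb²) = √(10.5 + 33.7) = 6.65, so δw/w = 0.0412.
Q is then a monomial in w, d, u:
δQ/Q = √((δw/w)² + (-2·δd/d)² + (-2·δu/u)²) = √(0.00170 + 0.00774 + 0.000576) = 0.100

10.0%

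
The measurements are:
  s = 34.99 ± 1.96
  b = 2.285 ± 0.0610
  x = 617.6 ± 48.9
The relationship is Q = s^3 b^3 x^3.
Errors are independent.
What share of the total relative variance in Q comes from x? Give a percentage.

(δQ/Q)² = (3·δs/s)² + (3·δb/b)² + (3·δx/x)²
  s term: (3×0.0560)² = 0.0282
  b term: (3×0.0267)² = 0.00641
  x term: (3×0.0792)² = 0.0564
Total = 0.0911. Share from x = 0.0564/0.0911 = 0.620.

62.0%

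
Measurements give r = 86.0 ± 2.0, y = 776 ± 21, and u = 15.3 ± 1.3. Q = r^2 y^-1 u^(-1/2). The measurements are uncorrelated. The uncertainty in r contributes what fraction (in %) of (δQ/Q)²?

46.0%

(δQ/Q)² = (2·δr/r)² + (-1·δy/y)² + (−½·δu/u)²
  r term: (2×0.0233)² = 0.00216
  y term: (-1×0.0271)² = 0.000732
  u term: (-0.5×0.0850)² = 0.00180
Total = 0.00470. Share from r = 0.00216/0.00470 = 0.460.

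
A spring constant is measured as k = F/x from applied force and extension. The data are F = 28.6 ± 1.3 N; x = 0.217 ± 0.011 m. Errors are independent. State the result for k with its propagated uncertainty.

k is a product of powers, so relative uncertainties combine in quadrature:
  (1·δF/F)² = (1×0.0455)² = 0.00207;  (-1·δx/x)² = (-1×0.0507)² = 0.00257
δk/k = √(0.00464) = 0.0681
k = 132 N/m, so δk = 0.0681 × 132 = 8.97 N/m.

132 ± 8.97 N/m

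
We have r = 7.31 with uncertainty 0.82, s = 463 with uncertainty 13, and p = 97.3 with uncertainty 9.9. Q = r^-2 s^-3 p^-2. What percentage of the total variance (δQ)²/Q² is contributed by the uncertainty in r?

50.9%

(δQ/Q)² = (-2·δr/r)² + (-3·δs/s)² + (-2·δp/p)²
  r term: (-2×0.112)² = 0.0503
  s term: (-3×0.0281)² = 0.00710
  p term: (-2×0.102)² = 0.0414
Total = 0.0988. Share from r = 0.0503/0.0988 = 0.509.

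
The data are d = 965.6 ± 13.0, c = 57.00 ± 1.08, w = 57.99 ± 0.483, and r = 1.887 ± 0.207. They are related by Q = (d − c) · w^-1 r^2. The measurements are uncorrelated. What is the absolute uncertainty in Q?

12.3

Let u = d − c = 908.6. δu = √(δd² + δc²) = √(169 + 1.17) = 13.0, so δu/u = 0.0144.
Q is then a monomial in u, w, r:
δQ/Q = √((δu/u)² + (-1·δw/w)² + (2·δr/r)²) = √(0.000206 + 6.94e-05 + 0.0481) = 0.220
Q = 55.79, so δQ = 0.220 × 55.79 = 12.3.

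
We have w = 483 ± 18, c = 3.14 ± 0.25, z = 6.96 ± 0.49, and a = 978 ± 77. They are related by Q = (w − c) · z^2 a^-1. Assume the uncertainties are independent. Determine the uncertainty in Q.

Let u = w − c = 480. δu = √(δw² + δc²) = √(324 + 0.0625) = 18.0, so δu/u = 0.0375.
Q is then a monomial in u, z, a:
δQ/Q = √((δu/u)² + (2·δz/z)² + (-1·δa/a)²) = √(0.00141 + 0.0198 + 0.00620) = 0.166
Q = 23.8, so δQ = 0.166 × 23.8 = 3.94.

3.94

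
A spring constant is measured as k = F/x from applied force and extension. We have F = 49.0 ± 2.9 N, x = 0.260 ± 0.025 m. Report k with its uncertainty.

Relative error in a monomial: (δk/k)² = Σ (nᵢ · δxᵢ/xᵢ)².
  (1·δF/F)² = (1×0.0592)² = 0.00350;  (-1·δx/x)² = (-1×0.0962)² = 0.00925
δk/k = √(0.0127) = 0.113
k = 188 N/m, so δk = 0.113 × 188 = 21.3 N/m.

188 ± 21.3 N/m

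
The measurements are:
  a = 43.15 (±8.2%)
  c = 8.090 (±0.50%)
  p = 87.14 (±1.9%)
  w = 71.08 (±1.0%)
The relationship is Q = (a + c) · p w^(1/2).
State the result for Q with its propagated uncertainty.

37640 ± 2700

Let u = a + c = 51.24. δu = √(δa² + δc²) = √(12.5 + 0.00164) = 3.54, so δu/u = 0.0691.
Q is then a monomial in u, p, w:
δQ/Q = √((δu/u)² + (1·δp/p)² + (½·δw/w)²) = √(0.00477 + 0.000361 + 2.5e-05) = 0.0718
Q = 37640, so δQ = 0.0718 × 37640 = 2700.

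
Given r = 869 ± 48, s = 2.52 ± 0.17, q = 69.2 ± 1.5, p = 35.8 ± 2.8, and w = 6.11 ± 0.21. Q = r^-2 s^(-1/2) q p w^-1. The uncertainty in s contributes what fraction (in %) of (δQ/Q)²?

(δQ/Q)² = (-2·δr/r)² + (−½·δs/s)² + (1·δq/q)² + (1·δp/p)² + (-1·δw/w)²
  r term: (-2×0.0552)² = 0.0122
  s term: (-0.5×0.0675)² = 0.00114
  q term: (1×0.0217)² = 0.000470
  p term: (1×0.0782)² = 0.00612
  w term: (-1×0.0344)² = 0.00118
Total = 0.0211. Share from s = 0.00114/0.0211 = 0.0539.

5.39%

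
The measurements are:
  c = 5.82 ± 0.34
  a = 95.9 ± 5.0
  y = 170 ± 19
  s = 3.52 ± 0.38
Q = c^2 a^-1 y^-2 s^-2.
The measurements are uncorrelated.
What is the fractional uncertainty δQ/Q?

Products/powers → add relative errors in quadrature, weighted by exponent:
  (2·δc/c)² = (2×0.0584)² = 0.0137;  (-1·δa/a)² = (-1×0.0521)² = 0.00272;  (-2·δy/y)² = (-2×0.112)² = 0.0500;  (-2·δs/s)² = (-2×0.108)² = 0.0466
δQ/Q = √(0.113) = 0.336

0.336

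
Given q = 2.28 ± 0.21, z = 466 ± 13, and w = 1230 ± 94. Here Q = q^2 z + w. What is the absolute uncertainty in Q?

Let p = q^2·z = 2420. δp/p = √((2·δq/q)² + (1·δz/z)²) = √(0.0339 + 0.000778) = 0.186, so δp = 451.
Q = p + w: δQ = √(δp² + δw²) = √(2.04e+05 + 8840) = 461

461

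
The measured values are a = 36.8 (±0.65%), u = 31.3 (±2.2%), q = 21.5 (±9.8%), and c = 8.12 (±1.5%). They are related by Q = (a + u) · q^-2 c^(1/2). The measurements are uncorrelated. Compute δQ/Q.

Let w = a + u = 68.1. δw = √(δa² + δu²) = √(0.0572 + 0.474) = 0.729, so δw/w = 0.0107.
Q is then a monomial in w, q, c:
δQ/Q = √((δw/w)² + (-2·δq/q)² + (½·δc/c)²) = √(0.000115 + 0.0384 + 5.62e-05) = 0.196

0.196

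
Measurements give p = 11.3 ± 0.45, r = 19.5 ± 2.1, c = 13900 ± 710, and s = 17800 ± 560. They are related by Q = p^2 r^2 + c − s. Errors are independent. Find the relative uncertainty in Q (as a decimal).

0.251

Let w = p^2·r^2 = 48600. δw/w = √((2·δp/p)² + (2·δr/r)²) = √(0.00634 + 0.0464) = 0.230, so δw = 11100.
Q = w + c − s: δQ = √(δw² + δc² + δs²) = √(1.24e+08 + 5.04e+05 + 3.14e+05) = 11200
Q = 44700, so δQ/Q = 11200/44700 = 0.251.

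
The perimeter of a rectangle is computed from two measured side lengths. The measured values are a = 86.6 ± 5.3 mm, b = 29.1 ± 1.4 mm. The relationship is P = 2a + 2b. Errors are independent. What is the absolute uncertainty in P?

11.0 mm

Absolute uncertainties add in quadrature for a linear combination:
  (2·δa)² = 112;  (2·δb)² = 7.84
δP = √(120) = 11.0 mm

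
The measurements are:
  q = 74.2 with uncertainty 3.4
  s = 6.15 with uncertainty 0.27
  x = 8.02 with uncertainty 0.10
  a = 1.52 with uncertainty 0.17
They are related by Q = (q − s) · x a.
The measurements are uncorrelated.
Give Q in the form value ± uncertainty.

830 ± 102

Let u = q − s = 68.0. δu = √(δq² + δs²) = √(11.6 + 0.0729) = 3.41, so δu/u = 0.0501.
Q is then a monomial in u, x, a:
δQ/Q = √((δu/u)² + (1·δx/x)² + (1·δa/a)²) = √(0.00251 + 0.000155 + 0.0125) = 0.123
Q = 830, so δQ = 0.123 × 830 = 102.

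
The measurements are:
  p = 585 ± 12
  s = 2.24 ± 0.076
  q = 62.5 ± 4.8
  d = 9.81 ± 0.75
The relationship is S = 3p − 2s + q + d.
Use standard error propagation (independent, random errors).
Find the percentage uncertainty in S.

1.99%

Sums and differences: (δS)² = Σ (cᵢ δxᵢ)².
  (3·δp)² = 1300;  (2·δs)² = 0.0231;  (δq)² = 23.0;  (δd)² = 0.562
δS = √(1320) = 36.3
S = 1820, so δS/S = 36.3/1820 = 0.0199.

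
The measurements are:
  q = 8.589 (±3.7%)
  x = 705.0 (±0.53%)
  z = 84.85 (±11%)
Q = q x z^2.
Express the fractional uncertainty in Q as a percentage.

Since Q is a product/quotient, work with relative uncertainties:
  (1·δq/q)² = (1×0.0370)² = 0.00137;  (1·δx/x)² = (1×0.00530)² = 2.81e-05;  (2·δz/z)² = (2×0.110)² = 0.0484
δQ/Q = √(0.0498) = 0.223

22.3%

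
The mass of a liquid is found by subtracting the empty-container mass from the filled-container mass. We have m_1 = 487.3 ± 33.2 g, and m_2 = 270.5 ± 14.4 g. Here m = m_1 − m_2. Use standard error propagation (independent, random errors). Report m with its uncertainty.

Each term contributes (cᵢ δxᵢ)² to (δm)²:
  (δm_1)² = 1100;  (δm_2)² = 207
δm = √(1310) = 36.2 g
m = 216.8 g.

216.8 ± 36.2 g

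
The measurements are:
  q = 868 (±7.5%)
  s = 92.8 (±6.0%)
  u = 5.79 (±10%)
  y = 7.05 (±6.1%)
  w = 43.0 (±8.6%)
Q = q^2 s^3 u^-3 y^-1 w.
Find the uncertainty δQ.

7.47e+09

Relative error in a monomial: (δQ/Q)² = Σ (nᵢ · δxᵢ/xᵢ)².
  (2·δq/q)² = (2×0.0750)² = 0.0225;  (3·δs/s)² = (3×0.0600)² = 0.0324;  (-3·δu/u)² = (-3×0.100)² = 0.0900;  (-1·δy/y)² = (-1×0.0610)² = 0.00372;  (1·δw/w)² = (1×0.0860)² = 0.00740
δQ/Q = √(0.156) = 0.395
Q = 1.89e+10, so δQ = 0.395 × 1.89e+10 = 7.47e+09.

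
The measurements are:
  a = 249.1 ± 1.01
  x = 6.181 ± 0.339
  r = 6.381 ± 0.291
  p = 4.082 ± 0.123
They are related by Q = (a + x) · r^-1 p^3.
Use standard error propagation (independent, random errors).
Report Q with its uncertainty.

Let u = a + x = 255.3. δu = √(δa² + δx²) = √(1.02 + 0.115) = 1.07, so δu/u = 0.00417.
Q is then a monomial in u, r, p:
δQ/Q = √((δu/u)² + (-1·δr/r)² + (3·δp/p)²) = √(1.74e-05 + 0.00208 + 0.00817) = 0.101
Q = 2721, so δQ = 0.101 × 2721 = 276.

2721 ± 276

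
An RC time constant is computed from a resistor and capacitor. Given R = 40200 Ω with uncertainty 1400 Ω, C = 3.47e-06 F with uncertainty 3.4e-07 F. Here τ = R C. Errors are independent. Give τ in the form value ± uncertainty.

0.139 ± 0.0145 s

For a monomial τ ∝ R, C, fractional errors add in quadrature:
  (1·δR/R)² = (1×0.0348)² = 0.00121;  (1·δC/C)² = (1×0.0980)² = 0.00960
δτ/τ = √(0.0108) = 0.104
τ = 0.139 s, so δτ = 0.104 × 0.139 = 0.0145 s.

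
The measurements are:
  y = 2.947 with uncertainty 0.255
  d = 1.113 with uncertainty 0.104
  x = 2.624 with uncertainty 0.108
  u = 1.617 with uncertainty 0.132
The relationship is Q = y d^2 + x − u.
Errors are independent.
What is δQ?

0.771

Let p = y·d^2 = 3.651. δp/p = √((1·δy/y)² + (2·δd/d)²) = √(0.00749 + 0.0349) = 0.206, so δp = 0.752.
Q = p + x − u: δQ = √(δp² + δx² + δu²) = √(0.565 + 0.0117 + 0.0174) = 0.771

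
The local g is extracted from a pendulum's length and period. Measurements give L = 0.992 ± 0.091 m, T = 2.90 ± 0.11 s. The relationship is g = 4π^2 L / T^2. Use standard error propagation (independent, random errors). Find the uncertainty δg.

0.554 m/s^2

Relative error in a monomial: (δg/g)² = Σ (nᵢ · δxᵢ/xᵢ)².
  (1·δL/L)² = (1×0.0917)² = 0.00842;  (-2·δT/T)² = (-2×0.0379)² = 0.00576
δg/g = √(0.0142) = 0.119
g = 4.66 m/s^2, so δg = 0.119 × 4.66 = 0.554 m/s^2.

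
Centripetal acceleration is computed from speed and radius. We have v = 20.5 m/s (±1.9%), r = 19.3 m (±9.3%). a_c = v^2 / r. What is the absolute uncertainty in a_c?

2.19 m/s^2

Each factor contributes (exponent × relative error)² to (δa_c/a_c)²:
  (2·δv/v)² = (2×0.0190)² = 0.00144;  (-1·δr/r)² = (-1×0.0930)² = 0.00865
δa_c/a_c = √(0.0101) = 0.100
a_c = 21.8 m/s^2, so δa_c = 0.100 × 21.8 = 2.19 m/s^2.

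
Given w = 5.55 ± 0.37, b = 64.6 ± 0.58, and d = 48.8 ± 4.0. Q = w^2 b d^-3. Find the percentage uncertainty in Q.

28.0%

Since Q is a product/quotient, work with relative uncertainties:
  (2·δw/w)² = (2×0.0667)² = 0.0178;  (1·δb/b)² = (1×0.00898)² = 8.06e-05;  (-3·δd/d)² = (-3×0.0820)² = 0.0605
δQ/Q = √(0.0783) = 0.280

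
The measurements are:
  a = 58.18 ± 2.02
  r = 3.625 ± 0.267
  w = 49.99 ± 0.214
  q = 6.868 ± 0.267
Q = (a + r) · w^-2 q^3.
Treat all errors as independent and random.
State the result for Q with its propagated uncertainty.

8.012 ± 0.973

Let u = a + r = 61.80. δu = √(δa² + δr²) = √(4.08 + 0.0713) = 2.04, so δu/u = 0.0330.
Q is then a monomial in u, w, q:
δQ/Q = √((δu/u)² + (-2·δw/w)² + (3·δq/q)²) = √(0.00109 + 7.33e-05 + 0.0136) = 0.121
Q = 8.012, so δQ = 0.121 × 8.012 = 0.973.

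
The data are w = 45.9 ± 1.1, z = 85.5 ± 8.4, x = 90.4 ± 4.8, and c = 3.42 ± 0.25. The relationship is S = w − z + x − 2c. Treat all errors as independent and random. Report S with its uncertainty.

44.0 ± 9.75

Sums and differences: (δS)² = Σ (cᵢ δxᵢ)².
  (δw)² = 1.21;  (δz)² = 70.6;  (δx)² = 23.0;  (2·δc)² = 0.250
δS = √(95.1) = 9.75
S = 44.0.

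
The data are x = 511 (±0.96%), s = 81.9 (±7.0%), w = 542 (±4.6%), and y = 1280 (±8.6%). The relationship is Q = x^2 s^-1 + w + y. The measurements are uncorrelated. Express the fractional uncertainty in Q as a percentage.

Let p = x^2·s^-1 = 3190. δp/p = √((2·δx/x)² + (-1·δs/s)²) = √(0.000369 + 0.00490) = 0.0726, so δp = 231.
Q = p + w + y: δQ = √(δp² + δw² + δy²) = √(53600 + 622 + 12100) = 257
Q = 5010, so δQ/Q = 257/5010 = 0.0514.

5.14%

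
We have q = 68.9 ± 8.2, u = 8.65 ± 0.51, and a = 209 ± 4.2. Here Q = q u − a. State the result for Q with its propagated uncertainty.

Let p = q·u = 596. δp/p = √((1·δq/q)² + (1·δu/u)²) = √(0.0142 + 0.00348) = 0.133, so δp = 79.2.
Q = p − a: δQ = √(δp² + δa²) = √(6270 + 17.6) = 79.3
Q = 387.

387 ± 79.3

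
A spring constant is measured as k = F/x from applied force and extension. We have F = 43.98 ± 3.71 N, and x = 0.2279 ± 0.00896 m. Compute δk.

18.0 N/m

Each factor contributes (exponent × relative error)² to (δk/k)²:
  (1·δF/F)² = (1×0.0844)² = 0.00712;  (-1·δx/x)² = (-1×0.0393)² = 0.00155
δk/k = √(0.00866) = 0.0931
k = 193.0 N/m, so δk = 0.0931 × 193.0 = 18.0 N/m.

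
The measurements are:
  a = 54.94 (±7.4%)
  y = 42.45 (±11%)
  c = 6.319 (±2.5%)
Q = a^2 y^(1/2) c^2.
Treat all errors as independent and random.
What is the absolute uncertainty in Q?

1.3e+05

Since Q is a product/quotient, work with relative uncertainties:
  (2·δa/a)² = (2×0.0740)² = 0.0219;  (½·δy/y)² = (0.5×0.110)² = 0.00302;  (2·δc/c)² = (2×0.0250)² = 0.00250
δQ/Q = √(0.0274) = 0.166
Q = 785300, so δQ = 0.166 × 785300 = 1.3e+05.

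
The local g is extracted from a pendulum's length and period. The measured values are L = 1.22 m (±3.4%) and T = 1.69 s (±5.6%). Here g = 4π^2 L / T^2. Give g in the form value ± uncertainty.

16.9 ± 1.97 m/s^2

Relative error in a monomial: (δg/g)² = Σ (nᵢ · δxᵢ/xᵢ)².
  (1·δL/L)² = (1×0.0340)² = 0.00116;  (-2·δT/T)² = (-2×0.0560)² = 0.0125
δg/g = √(0.0137) = 0.117
g = 16.9 m/s^2, so δg = 0.117 × 16.9 = 1.97 m/s^2.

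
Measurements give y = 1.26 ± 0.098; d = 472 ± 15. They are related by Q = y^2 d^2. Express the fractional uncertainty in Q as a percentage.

Each factor contributes (exponent × relative error)² to (δQ/Q)²:
  (2·δy/y)² = (2×0.0778)² = 0.0242;  (2·δd/d)² = (2×0.0318)² = 0.00404
δQ/Q = √(0.0282) = 0.168

16.8%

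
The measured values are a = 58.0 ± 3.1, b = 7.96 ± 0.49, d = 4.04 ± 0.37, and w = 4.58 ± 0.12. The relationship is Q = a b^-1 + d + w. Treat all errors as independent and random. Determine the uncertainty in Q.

0.710

Let p = a·b^-1 = 7.29. δp/p = √((1·δa/a)² + (-1·δb/b)²) = √(0.00286 + 0.00379) = 0.0815, so δp = 0.594.
Q = p + d + w: δQ = √(δp² + δd² + δw²) = √(0.353 + 0.137 + 0.0144) = 0.710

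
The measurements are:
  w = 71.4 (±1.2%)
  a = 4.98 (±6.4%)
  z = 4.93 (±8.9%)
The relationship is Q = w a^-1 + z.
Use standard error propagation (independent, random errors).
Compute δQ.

1.03

Let p = w·a^-1 = 14.3. δp/p = √((1·δw/w)² + (-1·δa/a)²) = √(0.000144 + 0.00410) = 0.0651, so δp = 0.934.
Q = p + z: δQ = √(δp² + δz²) = √(0.872 + 0.193) = 1.03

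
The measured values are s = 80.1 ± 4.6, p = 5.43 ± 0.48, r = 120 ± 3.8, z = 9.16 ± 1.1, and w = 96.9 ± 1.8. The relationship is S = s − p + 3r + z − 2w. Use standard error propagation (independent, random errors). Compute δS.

Each term contributes (cᵢ δxᵢ)² to (δS)²:
  (δs)² = 21.2;  (δp)² = 0.230;  (3·δr)² = 130;  (δz)² = 1.21;  (2·δw)² = 13.0
δS = √(166) = 12.9

12.9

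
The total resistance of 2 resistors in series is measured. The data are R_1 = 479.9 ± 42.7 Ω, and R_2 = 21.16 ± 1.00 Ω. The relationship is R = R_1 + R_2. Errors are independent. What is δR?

Each term contributes (cᵢ δxᵢ)² to (δR)²:
  (δR_1)² = 1820;  (δR_2)² = 1.00
δR = √(1820) = 42.7 Ω

42.7 Ω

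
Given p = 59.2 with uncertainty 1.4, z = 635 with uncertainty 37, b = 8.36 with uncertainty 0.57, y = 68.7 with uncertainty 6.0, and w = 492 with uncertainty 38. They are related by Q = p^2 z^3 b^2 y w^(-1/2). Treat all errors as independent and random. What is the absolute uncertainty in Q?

4.78e+13

Q is a product of powers, so relative uncertainties combine in quadrature:
  (2·δp/p)² = (2×0.0236)² = 0.00224;  (3·δz/z)² = (3×0.0583)² = 0.0306;  (2·δb/b)² = (2×0.0682)² = 0.0186;  (1·δy/y)² = (1×0.0873)² = 0.00763;  (−½·δw/w)² = (-0.5×0.0772)² = 0.00149
δQ/Q = √(0.0605) = 0.246
Q = 1.94e+14, so δQ = 0.246 × 1.94e+14 = 4.78e+13.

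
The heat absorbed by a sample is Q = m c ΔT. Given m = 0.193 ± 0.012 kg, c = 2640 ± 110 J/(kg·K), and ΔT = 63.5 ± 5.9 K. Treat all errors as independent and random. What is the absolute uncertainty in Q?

3860 J

Each factor contributes (exponent × relative error)² to (δQ/Q)²:
  (1·δm/m)² = (1×0.0622)² = 0.00387;  (1·δc/c)² = (1×0.0417)² = 0.00174;  (1·δΔT/ΔT)² = (1×0.0929)² = 0.00863
δQ/Q = √(0.0142) = 0.119
Q = 32400 J, so δQ = 0.119 × 32400 = 3860 J.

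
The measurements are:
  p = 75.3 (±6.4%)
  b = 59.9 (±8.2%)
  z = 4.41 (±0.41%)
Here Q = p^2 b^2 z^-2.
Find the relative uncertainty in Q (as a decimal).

Relative error in a monomial: (δQ/Q)² = Σ (nᵢ · δxᵢ/xᵢ)².
  (2·δp/p)² = (2×0.0640)² = 0.0164;  (2·δb/b)² = (2×0.0820)² = 0.0269;  (-2·δz/z)² = (-2×0.00410)² = 6.72e-05
δQ/Q = √(0.0433) = 0.208

0.208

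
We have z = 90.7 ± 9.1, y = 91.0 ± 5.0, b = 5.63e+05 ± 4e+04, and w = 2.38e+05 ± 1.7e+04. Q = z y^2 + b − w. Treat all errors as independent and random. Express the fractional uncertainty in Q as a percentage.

Let p = z·y^2 = 7.51e+05. δp/p = √((1·δz/z)² + (2·δy/y)²) = √(0.0101 + 0.0121) = 0.149, so δp = 1.12e+05.
Q = p + b − w: δQ = √(δp² + δb² + δw²) = √(1.25e+10 + 1.6e+09 + 2.89e+08) = 1.2e+05
Q = 1.08e+06, so δQ/Q = 1.2e+05/1.08e+06 = 0.111.

11.1%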